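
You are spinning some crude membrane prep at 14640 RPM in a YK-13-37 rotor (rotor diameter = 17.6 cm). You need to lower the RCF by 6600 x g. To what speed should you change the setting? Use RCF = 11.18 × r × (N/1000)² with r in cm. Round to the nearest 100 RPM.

N₂ ≈ 12100 RPM

r = 17.6 / 2 = 8.8 cm
Current RCF = 11.18 × 8.8 × (14.64)² = 11.18 × 8.8 × 214.3296 ≈ 21,086.6 × g
Target RCF = 21,086.6 − 6,600 = 14,486.6 × g
(N/1000)² = 14,486.6 / 98.384 = 147.2455
N = 1000 × √147.2455 ≈ 12,134.5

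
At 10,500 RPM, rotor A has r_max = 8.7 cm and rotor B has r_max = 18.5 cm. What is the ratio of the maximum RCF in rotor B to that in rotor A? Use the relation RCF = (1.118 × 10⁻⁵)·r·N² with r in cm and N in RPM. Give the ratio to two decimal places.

At fixed N, RCF ∝ r, so RCF_B/RCF_A = r_B/r_A = 18.5 / 8.7 = 2.1264.

2.13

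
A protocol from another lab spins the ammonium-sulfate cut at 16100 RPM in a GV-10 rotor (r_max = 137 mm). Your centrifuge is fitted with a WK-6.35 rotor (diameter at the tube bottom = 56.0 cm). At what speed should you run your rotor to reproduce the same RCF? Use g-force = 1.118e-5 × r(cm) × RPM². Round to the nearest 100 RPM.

11300 RPM

Original rotor: r = 137 mm = 13.7 cm
RCF_original = 1.118 × 10⁻⁵ × 13.7 × (16100)² = 1.118 × 10⁻⁵ × 13.7 × 259,210,000 ≈ 39,702.2 × g
Your rotor: r = 56.0 / 2 = 28 cm
39,702.2 = 1.118 × 10⁻⁵ × 28 × N²
N² = 39,702.2 / (31.304 × 10⁻⁵) = 126,827,881
N ≈ √126,827,881 ≈ 11,261.8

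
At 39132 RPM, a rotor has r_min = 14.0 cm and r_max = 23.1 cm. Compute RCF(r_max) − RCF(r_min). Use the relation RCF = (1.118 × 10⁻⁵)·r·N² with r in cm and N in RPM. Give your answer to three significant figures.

156000 × g

RCF_max = 1.118 × 10⁻⁵ × 23.1 × (39132)² = 1.118 × 10⁻⁵ × 23.1 × 1,531,313,424 ≈ 395,473.9 × g
RCF_min = 1.118 × 10⁻⁵ × 14 × (39132)² = 1.118 × 10⁻⁵ × 14 × 1,531,313,424 ≈ 239,681.2 × g
ΔRCF = 395,473.9 − 239,681.2 = 155,792.7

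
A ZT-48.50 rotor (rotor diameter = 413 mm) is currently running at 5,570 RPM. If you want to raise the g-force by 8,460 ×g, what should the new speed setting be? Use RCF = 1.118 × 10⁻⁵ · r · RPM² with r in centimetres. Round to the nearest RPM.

8226 RPM

r = 413 mm / 2 = 206.5 mm = 20.65 cm
Current RCF = 1.118 × 10⁻⁵ × 20.65 × (5570)² = 1.118 × 10⁻⁵ × 20.65 × 31,024,900 ≈ 7,162.6 × g
Target RCF = 7,162.6 + 8,460 = 15,622.6 × g
N² = 15,622.6 / (23.0867 × 10⁻⁵) = 67,669,264
N ≈ √67,669,264 ≈ 8,226.1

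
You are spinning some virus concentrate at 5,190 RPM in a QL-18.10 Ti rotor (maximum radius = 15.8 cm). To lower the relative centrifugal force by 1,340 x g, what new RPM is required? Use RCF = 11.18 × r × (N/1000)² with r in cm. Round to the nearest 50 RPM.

Current RCF = 11.18 × 15.8 × (5.19)² = 11.18 × 15.8 × 26.9361 ≈ 4,758.1 × g
Target RCF = 4,758.1 − 1,340 = 3,418.1 × g
(N/1000)² = 3,418.1 / 176.644 = 19.35022
N = 1000 × √19.35022 ≈ 4,398.9

N₂ ≈ 4400 RPM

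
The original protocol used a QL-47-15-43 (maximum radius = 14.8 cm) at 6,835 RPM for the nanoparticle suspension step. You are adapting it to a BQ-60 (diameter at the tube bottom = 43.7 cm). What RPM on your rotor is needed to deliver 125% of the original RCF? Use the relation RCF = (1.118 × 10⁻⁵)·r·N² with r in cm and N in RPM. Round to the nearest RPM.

RCF = 1.118 × 10⁻⁵ × r × N²
RCF_original = 1.118 × 10⁻⁵ × 14.8 × (6835)² = 1.118 × 10⁻⁵ × 14.8 × 46,717,225 ≈ 7,730 × g
Target RCF = 1.25 × 7,730 ≈ 9,662.5 × g
Your rotor: r = 43.7 / 2 = 21.85 cm
9,662.5 = 1.118 × 10⁻⁵ × 21.85 × N²
N² = 9,662.5 / (24.4283 × 10⁻⁵) = 39,554,533
N ≈ √39,554,533 ≈ 6,289.2

≈ 6289 RPM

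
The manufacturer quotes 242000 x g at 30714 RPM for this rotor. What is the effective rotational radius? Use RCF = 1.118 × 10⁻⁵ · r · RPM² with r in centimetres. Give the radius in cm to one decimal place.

242000 = 1.118 × 10⁻⁵ × r × (30714)²
r = 242000 / (1.118 × 10⁻⁵ × 943,349,796) = 242000 / 10546.65 ≈ 22.946 cm

≈ 22.9 cm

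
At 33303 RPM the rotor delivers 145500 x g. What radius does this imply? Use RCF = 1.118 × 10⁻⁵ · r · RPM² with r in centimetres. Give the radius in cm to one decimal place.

145500 = 1.118 × 10⁻⁵ × r × (33303)²
r = 145500 / (1.118 × 10⁻⁵ × 1,109,089,809) = 145500 / 12399.62 ≈ 11.734 cm

≈ 11.7 cm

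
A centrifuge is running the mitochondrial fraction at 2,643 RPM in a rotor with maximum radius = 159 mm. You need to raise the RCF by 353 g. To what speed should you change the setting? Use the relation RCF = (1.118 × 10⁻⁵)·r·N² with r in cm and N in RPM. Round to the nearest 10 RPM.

3000 RPM

r = 159 mm = 15.9 cm
Current RCF = 1.118 × 10⁻⁵ × 15.9 × (2643)² = 1.118 × 10⁻⁵ × 15.9 × 6,985,449 ≈ 1,241.7 × g
Target RCF = 1,241.7 + 353 = 1,594.7 × g
N² = 1,594.7 / (17.7762 × 10⁻⁵) = 8,970,984
N ≈ √8,970,984 ≈ 2,995.2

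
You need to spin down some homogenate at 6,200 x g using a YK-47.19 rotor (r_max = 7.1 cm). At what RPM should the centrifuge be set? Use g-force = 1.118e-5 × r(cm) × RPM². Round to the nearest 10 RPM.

≈ 8840 RPM

6,200 = 1.118 × 10⁻⁵ × 7.1 × N²
N² = 6,200 / (7.9378 × 10⁻⁵) = 78,107,284
N ≈ √78,107,284 ≈ 8,837.8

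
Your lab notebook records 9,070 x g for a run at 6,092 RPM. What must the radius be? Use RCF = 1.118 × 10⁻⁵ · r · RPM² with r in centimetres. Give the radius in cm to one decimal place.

21.9 cm

RCF = 1.118 × 10⁻⁵ × r × N²
9070 = 1.118 × 10⁻⁵ × r × (6092)²
r = 9070 / (1.118 × 10⁻⁵ × 37,112,464) = 9070 / 414.9173 ≈ 21.860 cm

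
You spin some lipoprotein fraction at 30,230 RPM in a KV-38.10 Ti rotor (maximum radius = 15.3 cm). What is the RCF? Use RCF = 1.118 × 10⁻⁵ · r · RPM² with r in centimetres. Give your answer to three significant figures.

RCF = 1.118 × 10⁻⁵ × 15.3 × (30230)² = 1.118 × 10⁻⁵ × 15.3 × 913,852,900 ≈ 156,318.2 × g

RCF ≈ 156000 × g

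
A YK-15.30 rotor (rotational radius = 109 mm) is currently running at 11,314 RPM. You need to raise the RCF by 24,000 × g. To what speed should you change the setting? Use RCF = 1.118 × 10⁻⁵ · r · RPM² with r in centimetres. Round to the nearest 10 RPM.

r = 109 mm = 10.9 cm
Current RCF = 1.118 × 10⁻⁵ × 10.9 × (11314)² = 1.118 × 10⁻⁵ × 10.9 × 128,006,596 ≈ 15,599.1 × g
Target RCF = 15,599.1 + 24,000 = 39,599.1 × g
N² = 39,599.1 / (12.1862 × 10⁻⁵) = 324,950,354
N ≈ √324,950,354 ≈ 18,026.4

≈ 18030 RPM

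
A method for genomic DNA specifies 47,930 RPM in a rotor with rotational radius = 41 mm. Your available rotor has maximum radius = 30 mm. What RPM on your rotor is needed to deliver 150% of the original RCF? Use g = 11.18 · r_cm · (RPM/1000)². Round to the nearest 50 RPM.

≈ 68650 RPM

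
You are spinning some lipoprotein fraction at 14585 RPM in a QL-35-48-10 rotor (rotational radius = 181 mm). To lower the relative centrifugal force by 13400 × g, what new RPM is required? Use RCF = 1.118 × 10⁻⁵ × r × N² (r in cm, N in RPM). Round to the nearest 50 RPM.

r = 181 mm = 18.1 cm
Current RCF = 1.118 × 10⁻⁵ × 18.1 × (14585)² = 1.118 × 10⁻⁵ × 18.1 × 212,722,225 ≈ 43,046 × g
Target RCF = 43,046 − 13,400 = 29,646 × g
N² = 29,646 / (20.2358 × 10⁻⁵) = 146,502,733
N ≈ √146,502,733 ≈ 12,103.8

≈ 12100 RPM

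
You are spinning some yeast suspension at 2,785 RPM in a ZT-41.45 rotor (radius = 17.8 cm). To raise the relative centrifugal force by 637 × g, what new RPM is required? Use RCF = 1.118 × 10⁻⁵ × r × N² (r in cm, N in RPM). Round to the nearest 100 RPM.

≈ 3300 RPM

Current RCF = 1.118 × 10⁻⁵ × 17.8 × (2785)² = 1.118 × 10⁻⁵ × 17.8 × 7,756,225 ≈ 1,543.5 × g
Target RCF = 1,543.5 + 637 = 2,180.5 × g
N² = 2,180.5 / (19.9004 × 10⁻⁵) = 10,957,066
N ≈ √10,957,066 ≈ 3,310.1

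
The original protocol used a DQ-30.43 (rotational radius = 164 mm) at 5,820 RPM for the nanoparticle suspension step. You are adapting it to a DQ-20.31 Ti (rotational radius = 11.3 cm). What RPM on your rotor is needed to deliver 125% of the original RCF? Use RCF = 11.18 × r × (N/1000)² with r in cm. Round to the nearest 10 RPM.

≈ 7840 RPM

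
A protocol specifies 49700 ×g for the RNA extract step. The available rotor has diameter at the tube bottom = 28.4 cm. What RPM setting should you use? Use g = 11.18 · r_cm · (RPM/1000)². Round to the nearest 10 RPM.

≈ 17690 RPM

r = 28.4 / 2 = 14.2 cm
49,700 = 11.18 × 14.2 × (N/1000)²
(N/1000)² = 49,700 / 158.756 = 313.059
N = 1000 × √313.059 ≈ 17,693.5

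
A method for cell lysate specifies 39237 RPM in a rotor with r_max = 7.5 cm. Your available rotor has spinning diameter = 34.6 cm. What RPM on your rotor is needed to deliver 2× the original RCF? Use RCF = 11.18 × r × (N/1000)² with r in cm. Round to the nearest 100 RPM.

≈ 36500 RPM

RCF = 11.18 × r × (N/1000)²
RCF_original = 11.18 × 7.5 × (39.237)² = 11.18 × 7.5 × 1,539.542169 ≈ 129,090.6 × g
Target RCF = 2 × 129,090.6 ≈ 258,181.2 × g
Your rotor: r = 34.6 / 2 = 17.3 cm
258,181.2 = 11.18 × 17.3 × (N/1000)²
(N/1000)² = 258,181.2 / 193.414 = 1334.863
N = 1000 × √1334.863 ≈ 36,535.8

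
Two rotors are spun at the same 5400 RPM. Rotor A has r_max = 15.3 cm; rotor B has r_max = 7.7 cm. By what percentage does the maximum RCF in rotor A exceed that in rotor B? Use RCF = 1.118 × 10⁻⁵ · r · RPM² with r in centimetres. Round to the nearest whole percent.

99%

At equal RPM, RCF scales linearly with r: ratio = 15.3 / 7.7 = 1.9870.
So rotor A delivers 98.7% more g-force.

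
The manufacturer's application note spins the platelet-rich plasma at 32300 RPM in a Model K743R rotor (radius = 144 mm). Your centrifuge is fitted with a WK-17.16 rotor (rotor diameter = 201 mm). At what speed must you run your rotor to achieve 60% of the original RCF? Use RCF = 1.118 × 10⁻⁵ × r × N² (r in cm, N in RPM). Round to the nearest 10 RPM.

29950 RPM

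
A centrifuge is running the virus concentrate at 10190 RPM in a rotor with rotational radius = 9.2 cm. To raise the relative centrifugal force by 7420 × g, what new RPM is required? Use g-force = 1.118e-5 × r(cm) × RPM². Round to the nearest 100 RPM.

Current RCF = 1.118 × 10⁻⁵ × 9.2 × (10190)² = 1.118 × 10⁻⁵ × 9.2 × 103,836,100 ≈ 10,680.2 × g
Target RCF = 10,680.2 + 7,420 = 18,100.2 × g
N² = 18,100.2 / (10.2856 × 10⁻⁵) = 175,976,122
N ≈ √175,976,122 ≈ 13,265.6

N₂ ≈ 13300 RPM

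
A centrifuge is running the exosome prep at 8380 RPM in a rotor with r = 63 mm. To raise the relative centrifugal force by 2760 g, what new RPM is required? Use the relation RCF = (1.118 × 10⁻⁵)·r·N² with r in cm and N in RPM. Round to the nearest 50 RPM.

10450 RPM

r = 63 mm = 6.3 cm
Current RCF = 1.118 × 10⁻⁵ × 6.3 × (8380)² = 1.118 × 10⁻⁵ × 6.3 × 70,224,400 ≈ 4,946.2 × g
Target RCF = 4,946.2 + 2,760 = 7,706.2 × g
N² = 7,706.2 / (7.0434 × 10⁻⁵) = 109,410,228
N ≈ √109,410,228 ≈ 10,459.9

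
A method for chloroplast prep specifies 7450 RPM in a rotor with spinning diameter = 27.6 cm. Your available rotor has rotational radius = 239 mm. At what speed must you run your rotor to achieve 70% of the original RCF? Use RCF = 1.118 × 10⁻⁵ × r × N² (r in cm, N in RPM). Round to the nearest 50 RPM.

Original rotor: r = 27.6 / 2 = 13.8 cm
RCF_original = 1.118 × 10⁻⁵ × 13.8 × (7450)² = 1.118 × 10⁻⁵ × 13.8 × 55,502,500 ≈ 8,563.1 × g
Target RCF = 0.7 × 8,563.1 ≈ 5,994.2 × g
Your rotor: r = 239 mm = 23.9 cm
5,994.2 = 1.118 × 10⁻⁵ × 23.9 × N²
N² = 5,994.2 / (26.7202 × 10⁻⁵) = 22,433,215
N ≈ √22,433,215 ≈ 4,736.4

≈ 4750 RPM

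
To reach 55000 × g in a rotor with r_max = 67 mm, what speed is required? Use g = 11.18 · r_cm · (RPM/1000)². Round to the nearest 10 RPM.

N ≈ 27100 RPM

r = 67 mm = 6.7 cm
55,000 = 11.18 × 6.7 × (N/1000)²
(N/1000)² = 55,000 / 74.906 = 734.2536
N = 1000 × √734.2536 ≈ 27,097.1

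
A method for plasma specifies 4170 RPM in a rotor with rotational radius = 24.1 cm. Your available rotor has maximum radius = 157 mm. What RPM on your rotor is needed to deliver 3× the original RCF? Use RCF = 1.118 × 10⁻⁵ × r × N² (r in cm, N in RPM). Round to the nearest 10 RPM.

RCF_original = 1.118 × 10⁻⁵ × 24.1 × (4170)² = 1.118 × 10⁻⁵ × 24.1 × 17,388,900 ≈ 4,685.2 × g
Target RCF = 3 × 4,685.2 ≈ 14,055.6 × g
Your rotor: r = 157 mm = 15.7 cm
14,055.6 = 1.118 × 10⁻⁵ × 15.7 × N²
N² = 14,055.6 / (17.5526 × 10⁻⁵) = 80,077,026
N ≈ √80,077,026 ≈ 8,948.6

≈ 8950 RPM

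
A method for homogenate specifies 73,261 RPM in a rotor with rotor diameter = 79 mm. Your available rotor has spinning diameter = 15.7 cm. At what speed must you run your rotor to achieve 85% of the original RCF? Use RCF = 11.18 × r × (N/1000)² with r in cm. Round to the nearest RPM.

Original rotor: r = 79 mm / 2 = 39.5 mm = 3.95 cm
RCF_original = 11.18 × 3.95 × (73.261)² = 11.18 × 3.95 × 5,367.174121 ≈ 237,019.8 × g
Target RCF = 0.85 × 237,019.8 ≈ 201,466.8 × g
Your rotor: r = 15.7 / 2 = 7.85 cm
201,466.8 = 11.18 × 7.85 × (N/1000)²
(N/1000)² = 201,466.8 / 87.763 = 2295.578
N = 1000 × √2295.578 ≈ 47,912.2

≈ 47912 RPM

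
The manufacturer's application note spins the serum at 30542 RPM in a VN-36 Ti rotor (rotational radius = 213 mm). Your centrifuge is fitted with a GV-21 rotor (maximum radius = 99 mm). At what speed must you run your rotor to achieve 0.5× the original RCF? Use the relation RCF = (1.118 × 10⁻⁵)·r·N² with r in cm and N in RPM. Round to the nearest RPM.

Original rotor: r = 213 mm = 21.3 cm
RCF = 1.118 × 10⁻⁵ × r × N²
RCF_original = 1.118 × 10⁻⁵ × 21.3 × (30542)² = 1.118 × 10⁻⁵ × 21.3 × 932,813,764 ≈ 222,134.7 × g
Target RCF = 0.5 × 222,134.7 ≈ 111,067.4 × g
Your rotor: r = 99 mm = 9.9 cm
111,067.4 = 1.118 × 10⁻⁵ × 9.9 × N²
N² = 111,067.4 / (11.0682 × 10⁻⁵) = 1,003,482,048
N ≈ √1,003,482,048 ≈ 31,677.8

≈ 31678 RPM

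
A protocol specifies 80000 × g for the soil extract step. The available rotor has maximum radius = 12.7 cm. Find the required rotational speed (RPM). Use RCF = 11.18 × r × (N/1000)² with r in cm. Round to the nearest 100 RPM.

RCF = 11.18 × r × (N/1000)²
80,000 = 11.18 × 12.7 × (N/1000)²
(N/1000)² = 80,000 / 141.986 = 563.4358
N = 1000 × √563.4358 ≈ 23,736.8

≈ 23700 RPM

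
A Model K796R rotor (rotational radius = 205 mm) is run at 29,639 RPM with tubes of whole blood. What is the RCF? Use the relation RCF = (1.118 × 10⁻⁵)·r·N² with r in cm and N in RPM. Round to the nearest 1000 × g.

≈ 201000 g

r = 205 mm = 20.5 cm
RCF = 1.118 × 10⁻⁵ × r × N²
RCF = 1.118 × 10⁻⁵ × 20.5 × (29639)² = 1.118 × 10⁻⁵ × 20.5 × 878,470,321 ≈ 201,336.6 × g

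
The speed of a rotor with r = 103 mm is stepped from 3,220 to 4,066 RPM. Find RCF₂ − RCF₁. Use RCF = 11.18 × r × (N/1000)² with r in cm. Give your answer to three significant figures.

r = 103 mm = 10.3 cm
RCF₁ = 11.18 × 10.3 × (3.22)² = 11.18 × 10.3 × 10.3684 ≈ 1,194 × g
RCF₂ = 11.18 × 10.3 × (4.066)² = 11.18 × 10.3 × 16.532356 ≈ 1,903.8 × g
Increase = 1,903.8 − 1,194 = 709.8

710 x g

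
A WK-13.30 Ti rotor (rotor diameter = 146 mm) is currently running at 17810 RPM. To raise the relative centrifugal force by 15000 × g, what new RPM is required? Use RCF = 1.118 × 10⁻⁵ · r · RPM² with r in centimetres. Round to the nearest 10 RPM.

≈ 22380 RPM

r = 146 mm / 2 = 73 mm = 7.3 cm
Current RCF = 1.118 × 10⁻⁵ × 7.3 × (17810)² = 1.118 × 10⁻⁵ × 7.3 × 317,196,100 ≈ 25,887.6 × g
Target RCF = 25,887.6 + 15,000 = 40,887.6 × g
N² = 40,887.6 / (8.1614 × 10⁻⁵) = 500,987,576
N ≈ √500,987,576 ≈ 22,382.8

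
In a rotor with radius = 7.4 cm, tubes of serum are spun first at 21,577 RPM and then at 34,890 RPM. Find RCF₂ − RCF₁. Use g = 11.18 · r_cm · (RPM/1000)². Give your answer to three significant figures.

RCF₁ = 11.18 × 7.4 × (21.577)² = 11.18 × 7.4 × 465.566929 ≈ 38,517.3 × g
RCF₂ = 11.18 × 7.4 × (34.89)² = 11.18 × 7.4 × 1,217.3121 ≈ 100,710.7 × g
Increase = 100,710.7 − 38,517.3 = 62,193.4

62200 g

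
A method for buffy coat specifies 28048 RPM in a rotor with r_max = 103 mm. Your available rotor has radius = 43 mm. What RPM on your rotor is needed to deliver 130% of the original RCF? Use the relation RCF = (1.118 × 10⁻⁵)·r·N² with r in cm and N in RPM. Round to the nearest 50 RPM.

≈ 49500 RPM

Original rotor: r = 103 mm = 10.3 cm
RCF_original = 1.118 × 10⁻⁵ × 10.3 × (28048)² = 1.118 × 10⁻⁵ × 10.3 × 786,690,304 ≈ 90,590.5 × g
Target RCF = 1.3 × 90,590.5 ≈ 117,767.7 × g
Your rotor: r = 43 mm = 4.3 cm
117,767.7 = 1.118 × 10⁻⁵ × 4.3 × N²
N² = 117,767.7 / (4.8074 × 10⁻⁵) = 2,449,717,103
N ≈ √2,449,717,103 ≈ 49,494.6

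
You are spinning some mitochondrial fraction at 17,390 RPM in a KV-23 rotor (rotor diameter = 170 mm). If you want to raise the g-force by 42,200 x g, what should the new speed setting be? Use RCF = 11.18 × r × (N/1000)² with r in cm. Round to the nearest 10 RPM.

27320 RPM

r = 170 mm / 2 = 85 mm = 8.5 cm
Current RCF = 11.18 × 8.5 × (17.39)² = 11.18 × 8.5 × 302.4121 ≈ 28,738.2 × g
Target RCF = 28,738.2 + 42,200 = 70,938.2 × g
(N/1000)² = 70,938.2 / 95.03 = 746.4822
N = 1000 × √746.4822 ≈ 27,321.8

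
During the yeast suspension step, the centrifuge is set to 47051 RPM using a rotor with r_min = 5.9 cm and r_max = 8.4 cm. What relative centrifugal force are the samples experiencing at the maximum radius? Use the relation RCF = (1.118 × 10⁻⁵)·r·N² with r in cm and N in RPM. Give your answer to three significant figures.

≈ 208000 g

Use r_max = 8.4 cm.
RCF = 1.118 × 10⁻⁵ × r × N²
RCF = 1.118 × 10⁻⁵ × 8.4 × (47051)² = 1.118 × 10⁻⁵ × 8.4 × 2,213,796,601 ≈ 207,902.1 × g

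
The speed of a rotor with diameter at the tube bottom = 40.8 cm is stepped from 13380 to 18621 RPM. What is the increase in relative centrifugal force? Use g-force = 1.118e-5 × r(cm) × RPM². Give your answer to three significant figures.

r = 40.8 / 2 = 20.4 cm
RCF₁ = 1.118 × 10⁻⁵ × 20.4 × (13380)² = 1.118 × 10⁻⁵ × 20.4 × 179,024,400 ≈ 40,830.5 × g
RCF₂ = 1.118 × 10⁻⁵ × 20.4 × (18621)² = 1.118 × 10⁻⁵ × 20.4 × 346,741,641 ≈ 79,082.1 × g
Increase = 79,082.1 − 40,830.5 = 38,251.6

≈ 38300 ×g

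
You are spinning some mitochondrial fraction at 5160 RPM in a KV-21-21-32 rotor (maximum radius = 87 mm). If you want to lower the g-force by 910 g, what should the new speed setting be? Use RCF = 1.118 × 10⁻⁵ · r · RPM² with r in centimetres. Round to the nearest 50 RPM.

r = 87 mm = 8.7 cm
Current RCF = 1.118 × 10⁻⁵ × 8.7 × (5160)² = 1.118 × 10⁻⁵ × 8.7 × 26,625,600 ≈ 2,589.8 × g
Target RCF = 2,589.8 − 910 = 1,679.8 × g
N² = 1,679.8 / (9.7266 × 10⁻⁵) = 17,270,166
N ≈ √17,270,166 ≈ 4,155.7

≈ 4150 RPM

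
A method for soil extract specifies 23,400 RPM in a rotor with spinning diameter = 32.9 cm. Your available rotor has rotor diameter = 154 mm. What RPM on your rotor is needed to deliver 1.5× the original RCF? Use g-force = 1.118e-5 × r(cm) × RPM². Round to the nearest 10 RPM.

≈ 41890 RPM

Original rotor: r = 32.9 / 2 = 16.45 cm
RCF_original = 1.118 × 10⁻⁵ × 16.45 × (23400)² = 1.118 × 10⁻⁵ × 16.45 × 547,560,000 ≈ 100,702.3 × g
Target RCF = 1.5 × 100,702.3 ≈ 151,053.5 × g
Your rotor: r = 154 mm / 2 = 77 mm = 7.7 cm
151,053.5 = 1.118 × 10⁻⁵ × 7.7 × N²
N² = 151,053.5 / (8.6086 × 10⁻⁵) = 1,754,681,365
N ≈ √1,754,681,365 ≈ 41,888.9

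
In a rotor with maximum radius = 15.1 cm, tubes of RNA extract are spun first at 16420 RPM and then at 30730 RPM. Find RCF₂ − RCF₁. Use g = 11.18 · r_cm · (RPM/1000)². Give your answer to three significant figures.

RCF₁ = 11.18 × 15.1 × (16.42)² = 11.18 × 15.1 × 269.6164 ≈ 45,516.1 × g
RCF₂ = 11.18 × 15.1 × (30.73)² = 11.18 × 15.1 × 944.3329 ≈ 159,420.4 × g
Increase = 159,420.4 − 45,516.1 = 113,904.3

≈ 114000 ×g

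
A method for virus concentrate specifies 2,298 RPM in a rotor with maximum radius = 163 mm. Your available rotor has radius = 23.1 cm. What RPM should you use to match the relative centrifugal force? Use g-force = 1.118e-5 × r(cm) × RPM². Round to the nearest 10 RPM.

Original rotor: r = 163 mm = 16.3 cm
RCF_original = 1.118 × 10⁻⁵ × 16.3 × (2298)² = 1.118 × 10⁻⁵ × 16.3 × 5,280,804 ≈ 962.3 × g
962.3 = 1.118 × 10⁻⁵ × 23.1 × N²
N² = 962.3 / (25.8258 × 10⁻⁵) = 3,726,119
N ≈ √3,726,119 ≈ 1,930.3

≈ 1930 RPM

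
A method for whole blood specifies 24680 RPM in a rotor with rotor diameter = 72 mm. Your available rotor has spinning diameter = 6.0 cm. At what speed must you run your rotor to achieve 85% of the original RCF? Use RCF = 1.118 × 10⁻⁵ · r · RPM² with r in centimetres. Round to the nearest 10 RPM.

Original rotor: r = 72 mm / 2 = 36 mm = 3.6 cm
RCF_original = 1.118 × 10⁻⁵ × 3.6 × (24680)² = 1.118 × 10⁻⁵ × 3.6 × 609,102,400 ≈ 24,515.2 × g
Target RCF = 0.85 × 24,515.2 ≈ 20,837.9 × g
Your rotor: r = 6.0 / 2 = 3 cm
20,837.9 = 1.118 × 10⁻⁵ × 3 × N²
N² = 20,837.9 / (3.354 × 10⁻⁵) = 621,285,033
N ≈ √621,285,033 ≈ 24,925.6

≈ 24930 RPM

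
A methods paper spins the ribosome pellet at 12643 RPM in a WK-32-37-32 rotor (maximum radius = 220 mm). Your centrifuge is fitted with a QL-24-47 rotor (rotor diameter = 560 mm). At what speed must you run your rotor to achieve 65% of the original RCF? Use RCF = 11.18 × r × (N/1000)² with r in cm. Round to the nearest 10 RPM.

≈ 9040 RPM

Original rotor: r = 220 mm = 22.0 cm
RCF = 11.18 × r × (N/1000)²
RCF_original = 11.18 × 22 × (12.643)² = 11.18 × 22 × 159.845449 ≈ 39,315.6 × g
Target RCF = 0.65 × 39,315.6 ≈ 25,555.1 × g
Your rotor: r = 560 mm / 2 = 280 mm = 28 cm
25,555.1 = 11.18 × 28 × (N/1000)²
(N/1000)² = 25,555.1 / 313.04 = 81.63525
N = 1000 × √81.63525 ≈ 9,035.2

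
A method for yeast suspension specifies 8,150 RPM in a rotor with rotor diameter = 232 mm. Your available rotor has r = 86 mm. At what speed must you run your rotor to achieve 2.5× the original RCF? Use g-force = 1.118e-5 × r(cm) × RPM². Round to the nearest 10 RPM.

Original rotor: r = 232 mm / 2 = 116 mm = 11.6 cm
RCF_original = 1.118 × 10⁻⁵ × 11.6 × (8150)² = 1.118 × 10⁻⁵ × 11.6 × 66,422,500 ≈ 8,614.2 × g
Target RCF = 2.5 × 8,614.2 ≈ 21,535.5 × g
Your rotor: r = 86 mm = 8.6 cm
21,535.5 = 1.118 × 10⁻⁵ × 8.6 × N²
N² = 21,535.5 / (9.6148 × 10⁻⁵) = 223,982,818
N ≈ √223,982,818 ≈ 14,966.1

≈ 14970 RPM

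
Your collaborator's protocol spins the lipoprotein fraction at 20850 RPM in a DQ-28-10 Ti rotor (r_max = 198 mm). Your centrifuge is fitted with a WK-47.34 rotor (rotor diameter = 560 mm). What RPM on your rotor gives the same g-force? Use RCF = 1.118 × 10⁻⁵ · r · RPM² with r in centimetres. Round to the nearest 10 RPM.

≈ 17530 RPM

Original rotor: r = 198 mm = 19.8 cm
RCF_original = 1.118 × 10⁻⁵ × 19.8 × (20850)² = 1.118 × 10⁻⁵ × 19.8 × 434,722,500 ≈ 96,231.9 × g
Your rotor: r = 560 mm / 2 = 280 mm = 28 cm
96,231.9 = 1.118 × 10⁻⁵ × 28 × N²
N² = 96,231.9 / (31.304 × 10⁻⁵) = 307,410,874
N ≈ √307,410,874 ≈ 17,533.1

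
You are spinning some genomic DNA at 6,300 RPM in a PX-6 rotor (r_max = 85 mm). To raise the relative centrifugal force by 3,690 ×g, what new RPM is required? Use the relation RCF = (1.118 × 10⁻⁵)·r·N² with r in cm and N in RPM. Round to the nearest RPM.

r = 85 mm = 8.5 cm
Current RCF = 1.118 × 10⁻⁵ × 8.5 × (6300)² = 1.118 × 10⁻⁵ × 8.5 × 39,690,000 ≈ 3,771.7 × g
Target RCF = 3,771.7 + 3,690 = 7,461.7 × g
N² = 7,461.7 / (9.503 × 10⁻⁵) = 78,519,415
N ≈ √78,519,415 ≈ 8,861.1

≈ 8861 RPM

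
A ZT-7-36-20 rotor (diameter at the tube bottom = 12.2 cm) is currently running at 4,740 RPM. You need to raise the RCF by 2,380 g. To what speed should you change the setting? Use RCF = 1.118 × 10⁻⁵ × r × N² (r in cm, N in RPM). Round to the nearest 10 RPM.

r = 12.2 / 2 = 6.1 cm
Current RCF = 1.118 × 10⁻⁵ × 6.1 × (4740)² = 1.118 × 10⁻⁵ × 6.1 × 22,467,600 ≈ 1,532.2 × g
Target RCF = 1,532.2 + 2,380 = 3,912.2 × g
N² = 3,912.2 / (6.8198 × 10⁻⁵) = 57,365,319
N ≈ √57,365,319 ≈ 7,574.0

7570 RPM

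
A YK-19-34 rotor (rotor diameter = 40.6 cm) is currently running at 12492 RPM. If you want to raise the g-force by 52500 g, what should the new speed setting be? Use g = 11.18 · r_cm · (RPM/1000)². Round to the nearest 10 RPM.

r = 40.6 / 2 = 20.3 cm
Current RCF = 11.18 × 20.3 × (12.492)² = 11.18 × 20.3 × 156.050064 ≈ 35,416.2 × g
Target RCF = 35,416.2 + 52,500 = 87,916.2 × g
(N/1000)² = 87,916.2 / 226.954 = 387.3745
N = 1000 × √387.3745 ≈ 19,681.8

19680 RPM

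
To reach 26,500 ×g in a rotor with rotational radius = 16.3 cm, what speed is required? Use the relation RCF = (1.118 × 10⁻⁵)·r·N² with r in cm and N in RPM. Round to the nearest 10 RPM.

RCF = 1.118 × 10⁻⁵ × r × N²
26,500 = 1.118 × 10⁻⁵ × 16.3 × N²
N² = 26,500 / (18.2234 × 10⁻⁵) = 145,417,430
N ≈ √145,417,430 ≈ 12,058.9

N ≈ 12060 RPM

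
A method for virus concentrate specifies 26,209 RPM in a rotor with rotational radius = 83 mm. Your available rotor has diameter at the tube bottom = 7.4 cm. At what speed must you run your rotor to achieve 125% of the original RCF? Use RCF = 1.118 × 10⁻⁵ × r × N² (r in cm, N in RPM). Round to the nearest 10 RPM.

43890 RPM

Original rotor: r = 83 mm = 8.3 cm
RCF_original = 1.118 × 10⁻⁵ × 8.3 × (26209)² = 1.118 × 10⁻⁵ × 8.3 × 686,911,681 ≈ 63,741.3 × g
Target RCF = 1.25 × 63,741.3 ≈ 79,676.6 × g
Your rotor: r = 7.4 / 2 = 3.7 cm
79,676.6 = 1.118 × 10⁻⁵ × 3.7 × N²
N² = 79,676.6 / (4.1366 × 10⁻⁵) = 1,926,137,408
N ≈ √1,926,137,408 ≈ 43,887.8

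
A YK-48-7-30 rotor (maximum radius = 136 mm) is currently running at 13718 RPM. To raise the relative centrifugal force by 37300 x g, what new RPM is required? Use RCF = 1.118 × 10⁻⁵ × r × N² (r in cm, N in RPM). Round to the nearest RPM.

N₂ ≈ 20821 RPM

r = 136 mm = 13.6 cm
Current RCF = 1.118 × 10⁻⁵ × 13.6 × (13718)² = 1.118 × 10⁻⁵ × 13.6 × 188,183,524 ≈ 28,612.9 × g
Target RCF = 28,612.9 + 37,300 = 65,912.9 × g
N² = 65,912.9 / (15.2048 × 10⁻⁵) = 433,500,605
N ≈ √433,500,605 ≈ 20,820.7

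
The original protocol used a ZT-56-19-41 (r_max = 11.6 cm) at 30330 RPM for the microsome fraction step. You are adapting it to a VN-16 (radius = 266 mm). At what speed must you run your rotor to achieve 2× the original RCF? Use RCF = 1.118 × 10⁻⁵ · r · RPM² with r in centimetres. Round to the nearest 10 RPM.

≈ 28330 RPM

RCF_original = 1.118 × 10⁻⁵ × 11.6 × (30330)² = 1.118 × 10⁻⁵ × 11.6 × 919,908,900 ≈ 119,301.1 × g
Target RCF = 2 × 119,301.1 ≈ 238,602.2 × g
Your rotor: r = 266 mm = 26.6 cm
238,602.2 = 1.118 × 10⁻⁵ × 26.6 × N²
N² = 238,602.2 / (29.7388 × 10⁻⁵) = 802,326,254
N ≈ √802,326,254 ≈ 28,325.4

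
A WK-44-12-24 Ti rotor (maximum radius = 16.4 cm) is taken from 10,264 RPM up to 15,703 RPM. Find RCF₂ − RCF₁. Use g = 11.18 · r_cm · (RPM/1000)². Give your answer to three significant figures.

25900 × g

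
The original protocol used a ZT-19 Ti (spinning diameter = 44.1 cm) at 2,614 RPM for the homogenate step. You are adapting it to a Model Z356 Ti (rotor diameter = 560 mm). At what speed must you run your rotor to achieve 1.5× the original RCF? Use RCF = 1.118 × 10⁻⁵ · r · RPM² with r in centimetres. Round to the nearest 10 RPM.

Original rotor: r = 44.1 / 2 = 22.05 cm
RCF_original = 1.118 × 10⁻⁵ × 22.05 × (2614)² = 1.118 × 10⁻⁵ × 22.05 × 6,832,996 ≈ 1,684.5 × g
Target RCF = 1.5 × 1,684.5 ≈ 2,526.8 × g
Your rotor: r = 560 mm / 2 = 280 mm = 28 cm
2,526.8 = 1.118 × 10⁻⁵ × 28 × N²
N² = 2,526.8 / (31.304 × 10⁻⁵) = 8,071,812
N ≈ √8,071,812 ≈ 2,841.1

≈ 2840 RPM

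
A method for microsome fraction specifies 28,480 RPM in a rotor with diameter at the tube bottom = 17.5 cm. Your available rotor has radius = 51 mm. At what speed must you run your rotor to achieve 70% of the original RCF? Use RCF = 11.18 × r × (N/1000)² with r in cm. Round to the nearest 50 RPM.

Original rotor: r = 17.5 / 2 = 8.75 cm
RCF_original = 11.18 × 8.75 × (28.48)² = 11.18 × 8.75 × 811.1104 ≈ 79,346.9 × g
Target RCF = 0.7 × 79,346.9 ≈ 55,542.8 × g
Your rotor: r = 51 mm = 5.1 cm
55,542.8 = 11.18 × 5.1 × (N/1000)²
(N/1000)² = 55,542.8 / 57.018 = 974.1275
N = 1000 × √974.1275 ≈ 31,211.0

31200 RPM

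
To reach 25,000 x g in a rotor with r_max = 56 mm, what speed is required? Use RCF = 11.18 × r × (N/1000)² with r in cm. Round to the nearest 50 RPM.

20000 RPM

r = 56 mm = 5.6 cm
RCF = 11.18 × r × (N/1000)²
25,000 = 11.18 × 5.6 × (N/1000)²
(N/1000)² = 25,000 / 62.608 = 399.31
N = 1000 × √399.31 ≈ 19,982.7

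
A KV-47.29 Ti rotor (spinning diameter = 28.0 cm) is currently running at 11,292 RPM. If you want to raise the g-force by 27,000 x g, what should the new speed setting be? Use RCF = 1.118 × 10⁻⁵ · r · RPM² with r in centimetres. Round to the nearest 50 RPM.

17300 RPM

r = 28.0 / 2 = 14 cm
Current RCF = 1.118 × 10⁻⁵ × 14 × (11292)² = 1.118 × 10⁻⁵ × 14 × 127,509,264 ≈ 19,957.8 × g
Target RCF = 19,957.8 + 27,000 = 46,957.8 × g
N² = 46,957.8 / (15.652 × 10⁻⁵) = 300,011,500
N ≈ √300,011,500 ≈ 17,320.8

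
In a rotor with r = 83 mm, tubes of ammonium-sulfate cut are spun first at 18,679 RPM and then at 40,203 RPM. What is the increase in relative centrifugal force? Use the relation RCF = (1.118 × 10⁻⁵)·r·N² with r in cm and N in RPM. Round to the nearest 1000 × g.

r = 83 mm = 8.3 cm
RCF₁ = 1.118 × 10⁻⁵ × 8.3 × (18679)² = 1.118 × 10⁻⁵ × 8.3 × 348,905,041 ≈ 32,376.3 × g
RCF₂ = 1.118 × 10⁻⁵ × 8.3 × (40203)² = 1.118 × 10⁻⁵ × 8.3 × 1,616,281,209 ≈ 149,981.2 × g
Increase = 149,981.2 − 32,376.3 = 117,604.9

≈ 118000 × g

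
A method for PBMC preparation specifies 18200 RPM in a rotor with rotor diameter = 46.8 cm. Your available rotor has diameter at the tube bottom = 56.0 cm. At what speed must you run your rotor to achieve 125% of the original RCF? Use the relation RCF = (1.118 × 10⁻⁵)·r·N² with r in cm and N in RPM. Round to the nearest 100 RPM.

18600 RPM

Original rotor: r = 46.8 / 2 = 23.4 cm
RCF_original = 1.118 × 10⁻⁵ × 23.4 × (18200)² = 1.118 × 10⁻⁵ × 23.4 × 331,240,000 ≈ 86,656.4 × g
Target RCF = 1.25 × 86,656.4 ≈ 108,320.5 × g
Your rotor: r = 56.0 / 2 = 28 cm
108,320.5 = 1.118 × 10⁻⁵ × 28 × N²
N² = 108,320.5 / (31.304 × 10⁻⁵) = 346,027,664
N ≈ √346,027,664 ≈ 18,601.8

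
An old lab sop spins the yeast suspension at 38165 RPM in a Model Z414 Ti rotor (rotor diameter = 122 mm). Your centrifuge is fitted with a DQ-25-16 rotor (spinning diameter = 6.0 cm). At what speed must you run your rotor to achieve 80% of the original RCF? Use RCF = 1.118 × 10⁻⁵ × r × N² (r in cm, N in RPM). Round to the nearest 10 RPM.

Original rotor: r = 122 mm / 2 = 61 mm = 6.1 cm
RCF_original = 1.118 × 10⁻⁵ × 6.1 × (38165)² = 1.118 × 10⁻⁵ × 6.1 × 1,456,567,225 ≈ 99,335 × g
Target RCF = 0.8 × 99,335 ≈ 79,468 × g
Your rotor: r = 6.0 / 2 = 3 cm
79,468 = 1.118 × 10⁻⁵ × 3 × N²
N² = 79,468 / (3.354 × 10⁻⁵) = 2,369,350,030
N ≈ √2,369,350,030 ≈ 48,676.0

48680 RPM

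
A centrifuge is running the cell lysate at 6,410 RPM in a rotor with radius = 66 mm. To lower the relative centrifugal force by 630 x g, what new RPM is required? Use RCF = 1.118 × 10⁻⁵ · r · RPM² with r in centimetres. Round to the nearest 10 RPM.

N₂ ≈ 5710 RPM

r = 66 mm = 6.6 cm
Current RCF = 1.118 × 10⁻⁵ × 6.6 × (6410)² = 1.118 × 10⁻⁵ × 6.6 × 41,088,100 ≈ 3,031.8 × g
Target RCF = 3,031.8 − 630 = 2,401.8 × g
N² = 2,401.8 / (7.3788 × 10⁻⁵) = 32,550,008
N ≈ √32,550,008 ≈ 5,705.3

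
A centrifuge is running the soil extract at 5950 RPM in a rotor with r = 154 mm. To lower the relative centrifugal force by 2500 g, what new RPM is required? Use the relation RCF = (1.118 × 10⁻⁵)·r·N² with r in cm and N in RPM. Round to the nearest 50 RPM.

4550 RPM

r = 154 mm = 15.4 cm
Current RCF = 1.118 × 10⁻⁵ × 15.4 × (5950)² = 1.118 × 10⁻⁵ × 15.4 × 35,402,500 ≈ 6,095.3 × g
Target RCF = 6,095.3 − 2,500 = 3,595.3 × g
N² = 3,595.3 / (17.2172 × 10⁻⁵) = 20,882,025
N ≈ √20,882,025 ≈ 4,569.7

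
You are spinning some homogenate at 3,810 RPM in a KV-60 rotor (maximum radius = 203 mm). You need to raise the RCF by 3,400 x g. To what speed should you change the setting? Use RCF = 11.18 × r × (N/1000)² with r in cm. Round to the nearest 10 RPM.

5430 RPM

r = 203 mm = 20.3 cm
Current RCF = 11.18 × 20.3 × (3.81)² = 11.18 × 20.3 × 14.5161 ≈ 3,294.5 × g
Target RCF = 3,294.5 + 3,400 = 6,694.5 × g
(N/1000)² = 6,694.5 / 226.954 = 29.49717
N = 1000 × √29.49717 ≈ 5,431.1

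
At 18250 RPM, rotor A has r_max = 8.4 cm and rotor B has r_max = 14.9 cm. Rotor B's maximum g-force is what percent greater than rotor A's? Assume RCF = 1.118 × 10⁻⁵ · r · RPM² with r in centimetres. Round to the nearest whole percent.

77%

At equal RPM, RCF scales linearly with r: ratio = 14.9 / 8.4 = 1.7738.
So rotor B delivers 77.4% more g-force.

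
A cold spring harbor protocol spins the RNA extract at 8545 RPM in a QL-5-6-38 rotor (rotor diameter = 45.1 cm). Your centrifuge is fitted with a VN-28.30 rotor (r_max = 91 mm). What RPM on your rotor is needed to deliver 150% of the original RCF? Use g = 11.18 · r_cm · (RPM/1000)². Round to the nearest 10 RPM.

16470 RPM

Original rotor: r = 45.1 / 2 = 22.55 cm
RCF = 11.18 × r × (N/1000)²
RCF_original = 11.18 × 22.55 × (8.545)² = 11.18 × 22.55 × 73.017025 ≈ 18,408.2 × g
Target RCF = 1.5 × 18,408.2 ≈ 27,612.3 × g
Your rotor: r = 91 mm = 9.1 cm
27,612.3 = 11.18 × 9.1 × (N/1000)²
(N/1000)² = 27,612.3 / 101.738 = 271.406
N = 1000 × √271.406 ≈ 16,474.4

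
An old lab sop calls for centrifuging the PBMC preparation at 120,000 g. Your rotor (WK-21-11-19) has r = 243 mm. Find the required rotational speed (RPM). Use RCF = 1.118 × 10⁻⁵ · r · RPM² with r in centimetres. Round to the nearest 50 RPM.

r = 243 mm = 24.3 cm
120,000 = 1.118 × 10⁻⁵ × 24.3 × N²
N² = 120,000 / (27.1674 × 10⁻⁵) = 441,705,868
N ≈ √441,705,868 ≈ 21,016.8

21000 RPM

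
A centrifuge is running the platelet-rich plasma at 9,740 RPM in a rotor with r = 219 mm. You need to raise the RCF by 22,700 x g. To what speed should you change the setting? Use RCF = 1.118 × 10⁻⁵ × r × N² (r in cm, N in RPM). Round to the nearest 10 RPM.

≈ 13700 RPM

r = 219 mm = 21.9 cm
Current RCF = 1.118 × 10⁻⁵ × 21.9 × (9740)² = 1.118 × 10⁻⁵ × 21.9 × 94,867,600 ≈ 23,227.6 × g
Target RCF = 23,227.6 + 22,700 = 45,927.6 × g
N² = 45,927.6 / (24.4842 × 10⁻⁵) = 187,580,562
N ≈ √187,580,562 ≈ 13,696.0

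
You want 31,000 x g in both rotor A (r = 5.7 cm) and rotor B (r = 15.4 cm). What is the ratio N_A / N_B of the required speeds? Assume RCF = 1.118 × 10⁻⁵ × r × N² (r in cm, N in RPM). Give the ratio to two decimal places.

At fixed RCF, N ∝ 1/√r, so N_A/N_B = √(r_B/r_A) = √(15.4/5.7) = √2.701754 = 1.6437.

1.64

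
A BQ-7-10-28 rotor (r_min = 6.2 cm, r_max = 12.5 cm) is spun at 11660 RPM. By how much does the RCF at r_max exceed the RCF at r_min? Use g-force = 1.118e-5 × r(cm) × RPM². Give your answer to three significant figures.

9580 x g

ΔRCF = 1.118 × 10⁻⁵ × (r_max − r_min) × N² = 1.118 × 10⁻⁵ × 6.3 × 135,955,600 ≈ 9,575.9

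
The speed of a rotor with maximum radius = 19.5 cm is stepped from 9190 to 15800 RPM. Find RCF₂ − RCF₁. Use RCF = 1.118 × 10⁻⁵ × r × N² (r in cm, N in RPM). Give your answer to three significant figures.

RCF₁ = 1.118 × 10⁻⁵ × 19.5 × (9190)² = 1.118 × 10⁻⁵ × 19.5 × 84,456,100 ≈ 18,412.3 × g
RCF₂ = 1.118 × 10⁻⁵ × 19.5 × (15800)² = 1.118 × 10⁻⁵ × 19.5 × 249,640,000 ≈ 54,424 × g
Increase = 54,424 − 18,412.3 = 36,011.7

36000 ×g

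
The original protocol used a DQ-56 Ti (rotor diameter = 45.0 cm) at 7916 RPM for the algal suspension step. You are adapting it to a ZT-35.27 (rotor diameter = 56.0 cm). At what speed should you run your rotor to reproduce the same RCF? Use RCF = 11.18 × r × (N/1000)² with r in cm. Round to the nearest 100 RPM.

7100 RPM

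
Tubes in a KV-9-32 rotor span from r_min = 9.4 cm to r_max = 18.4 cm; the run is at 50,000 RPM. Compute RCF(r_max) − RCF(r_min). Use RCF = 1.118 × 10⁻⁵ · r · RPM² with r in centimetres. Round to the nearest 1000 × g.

≈ 252000 x g

RCF_max = 1.118 × 10⁻⁵ × 18.4 × (50000)² = 1.118 × 10⁻⁵ × 18.4 × 2,500,000,000 ≈ 514,280 × g
RCF_min = 1.118 × 10⁻⁵ × 9.4 × (50000)² = 1.118 × 10⁻⁵ × 9.4 × 2,500,000,000 ≈ 262,730 × g
ΔRCF = 514,280 − 262,730 = 251,550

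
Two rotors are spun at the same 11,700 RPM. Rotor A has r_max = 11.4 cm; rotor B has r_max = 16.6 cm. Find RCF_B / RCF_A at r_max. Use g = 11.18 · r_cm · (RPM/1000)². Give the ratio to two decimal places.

At fixed N, RCF ∝ r, so RCF_B/RCF_A = r_B/r_A = 16.6 / 11.4 = 1.4561.

1.46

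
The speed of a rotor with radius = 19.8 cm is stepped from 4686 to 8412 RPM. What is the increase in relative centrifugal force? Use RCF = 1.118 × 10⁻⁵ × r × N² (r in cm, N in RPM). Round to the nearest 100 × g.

10800 g

RCF₁ = 1.118 × 10⁻⁵ × 19.8 × (4686)² = 1.118 × 10⁻⁵ × 19.8 × 21,958,596 ≈ 4,860.8 × g
RCF₂ = 1.118 × 10⁻⁵ × 19.8 × (8412)² = 1.118 × 10⁻⁵ × 19.8 × 70,761,744 ≈ 15,664.1 × g
Increase = 15,664.1 − 4,860.8 = 10,803.3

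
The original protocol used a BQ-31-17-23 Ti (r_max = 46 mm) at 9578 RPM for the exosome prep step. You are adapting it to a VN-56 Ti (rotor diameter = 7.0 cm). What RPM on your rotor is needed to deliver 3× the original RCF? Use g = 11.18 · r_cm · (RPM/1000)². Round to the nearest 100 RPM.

Original rotor: r = 46 mm = 4.6 cm
RCF = 11.18 × r × (N/1000)²
RCF_original = 11.18 × 4.6 × (9.578)² = 11.18 × 4.6 × 91.738084 ≈ 4,717.9 × g
Target RCF = 3 × 4,717.9 ≈ 14,153.7 × g
Your rotor: r = 7.0 / 2 = 3.5 cm
14,153.7 = 11.18 × 3.5 × (N/1000)²
(N/1000)² = 14,153.7 / 39.13 = 361.7097
N = 1000 × √361.7097 ≈ 19,018.7

19000 RPM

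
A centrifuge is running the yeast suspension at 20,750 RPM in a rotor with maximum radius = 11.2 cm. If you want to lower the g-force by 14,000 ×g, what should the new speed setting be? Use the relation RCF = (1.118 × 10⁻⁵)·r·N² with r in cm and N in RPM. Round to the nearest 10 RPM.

Current RCF = 1.118 × 10⁻⁵ × 11.2 × (20750)² = 1.118 × 10⁻⁵ × 11.2 × 430,562,500 ≈ 53,913.3 × g
Target RCF = 53,913.3 − 14,000 = 39,913.3 × g
N² = 39,913.3 / (12.5216 × 10⁻⁵) = 318,755,590
N ≈ √318,755,590 ≈ 17,853.7

17850 RPM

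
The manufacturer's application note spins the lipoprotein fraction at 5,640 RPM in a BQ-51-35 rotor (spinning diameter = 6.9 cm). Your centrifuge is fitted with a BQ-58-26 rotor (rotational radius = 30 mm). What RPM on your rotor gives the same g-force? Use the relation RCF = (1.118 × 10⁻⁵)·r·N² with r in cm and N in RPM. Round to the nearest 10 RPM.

Original rotor: r = 6.9 / 2 = 3.45 cm
RCF_original = 1.118 × 10⁻⁵ × 3.45 × (5640)² = 1.118 × 10⁻⁵ × 3.45 × 31,809,600 ≈ 1,226.9 × g
Your rotor: r = 30 mm = 3.0 cm
1,226.9 = 1.118 × 10⁻⁵ × 3 × N²
N² = 1,226.9 / (3.354 × 10⁻⁵) = 36,580,203
N ≈ √36,580,203 ≈ 6,048.2

≈ 6050 RPM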